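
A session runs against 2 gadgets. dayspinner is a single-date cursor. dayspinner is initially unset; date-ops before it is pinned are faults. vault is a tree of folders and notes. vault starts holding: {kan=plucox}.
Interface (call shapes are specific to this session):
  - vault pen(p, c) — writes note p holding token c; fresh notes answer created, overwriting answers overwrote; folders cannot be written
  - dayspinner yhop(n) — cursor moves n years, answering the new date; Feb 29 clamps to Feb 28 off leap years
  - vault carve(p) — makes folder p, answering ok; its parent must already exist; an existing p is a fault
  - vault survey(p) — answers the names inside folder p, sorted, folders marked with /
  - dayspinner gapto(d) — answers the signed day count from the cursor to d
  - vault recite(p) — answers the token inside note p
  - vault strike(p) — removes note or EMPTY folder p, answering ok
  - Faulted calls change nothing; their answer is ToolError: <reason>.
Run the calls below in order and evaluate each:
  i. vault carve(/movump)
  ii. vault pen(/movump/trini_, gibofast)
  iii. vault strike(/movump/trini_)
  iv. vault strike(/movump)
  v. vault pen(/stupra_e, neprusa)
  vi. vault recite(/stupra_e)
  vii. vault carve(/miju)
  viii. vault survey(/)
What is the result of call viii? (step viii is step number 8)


Answer: [kan, miju/, stupra_e]

Derivation:
% 1. vault carve(p=/movump) ~> ok
% 2. vault pen(p=/movump/trini_, c=gibofast) ~> created
% 3. vault strike(p=/movump/trini_) ~> ok
% 4. vault strike(p=/movump) ~> ok
% 5. vault pen(p=/stupra_e, c=neprusa) ~> created
% 6. vault recite(p=/stupra_e) ~> neprusa
% 7. vault carve(p=/miju) ~> ok
% 8. vault survey(p=/) ~> [kan, miju/, stupra_e]


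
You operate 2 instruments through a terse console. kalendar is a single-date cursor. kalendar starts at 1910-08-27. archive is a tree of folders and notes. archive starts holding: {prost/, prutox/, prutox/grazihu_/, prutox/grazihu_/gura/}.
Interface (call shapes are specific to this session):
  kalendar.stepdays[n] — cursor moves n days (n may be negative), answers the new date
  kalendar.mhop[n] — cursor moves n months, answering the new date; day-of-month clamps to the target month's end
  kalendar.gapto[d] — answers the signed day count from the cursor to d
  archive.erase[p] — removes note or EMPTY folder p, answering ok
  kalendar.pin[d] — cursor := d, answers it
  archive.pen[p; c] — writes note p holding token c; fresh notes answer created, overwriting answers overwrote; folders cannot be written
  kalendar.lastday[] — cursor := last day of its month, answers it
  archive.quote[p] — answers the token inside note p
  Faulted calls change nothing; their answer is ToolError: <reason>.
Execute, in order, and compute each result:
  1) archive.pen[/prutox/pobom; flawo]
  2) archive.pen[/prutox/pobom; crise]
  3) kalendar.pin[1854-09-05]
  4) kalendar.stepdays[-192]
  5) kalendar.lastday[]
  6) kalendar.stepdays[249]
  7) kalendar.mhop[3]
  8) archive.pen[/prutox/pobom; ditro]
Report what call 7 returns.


# archive.pen(p=/prutox/pobom, c=flawo) -> created
# archive.pen(p=/prutox/pobom, c=crise) -> overwrote
# kalendar.pin(d=1854-09-05) -> 1854-09-05
# kalendar.stepdays(n=-192) -> 1854-02-25
# kalendar.lastday() -> 1854-02-28
# kalendar.stepdays(n=249) -> 1854-11-04
# kalendar.mhop(n=3) -> 1855-02-04
# archive.pen(p=/prutox/pobom, c=ditro) -> overwrote

Answer: 1855-02-04


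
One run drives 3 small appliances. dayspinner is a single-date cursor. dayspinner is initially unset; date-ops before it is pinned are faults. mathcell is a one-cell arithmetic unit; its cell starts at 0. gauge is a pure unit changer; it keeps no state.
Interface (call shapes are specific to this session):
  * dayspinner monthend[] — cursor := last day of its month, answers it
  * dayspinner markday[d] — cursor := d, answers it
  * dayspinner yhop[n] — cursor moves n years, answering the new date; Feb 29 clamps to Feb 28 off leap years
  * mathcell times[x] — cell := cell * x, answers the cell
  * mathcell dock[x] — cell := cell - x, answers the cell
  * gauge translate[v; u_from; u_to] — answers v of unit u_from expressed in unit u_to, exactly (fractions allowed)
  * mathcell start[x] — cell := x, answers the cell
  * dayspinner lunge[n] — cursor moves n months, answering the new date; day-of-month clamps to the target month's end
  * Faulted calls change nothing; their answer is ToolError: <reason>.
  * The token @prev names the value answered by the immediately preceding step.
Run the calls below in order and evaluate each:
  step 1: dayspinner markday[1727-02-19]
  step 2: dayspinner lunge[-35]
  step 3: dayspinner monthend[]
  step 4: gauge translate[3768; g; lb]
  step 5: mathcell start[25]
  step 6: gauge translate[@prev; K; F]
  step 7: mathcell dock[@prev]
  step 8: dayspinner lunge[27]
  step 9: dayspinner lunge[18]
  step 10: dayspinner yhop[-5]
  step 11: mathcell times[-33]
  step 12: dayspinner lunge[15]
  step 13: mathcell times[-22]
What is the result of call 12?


I run dayspinner markday passing d=1727-02-19, giving 1727-02-19.
Now I run dayspinner lunge passing n=-35, and see 1724-03-19.
Now I run dayspinner monthend, and see 1724-03-31.
I invoke gauge translate passing v=3768, u_from=g, u_to=lb, and get 376800000/45359237.
Calling mathcell start passing x=25, and get 25.
Then gauge translate passing v=@prev, u_from=K, u_to=F, which returns -41467/100.
I try mathcell dock passing x=@prev, which returns 43967/100.
I try dayspinner lunge passing n=27: 1726-06-30.
I try dayspinner lunge passing n=18, — result: 1727-12-30.
Using dayspinner yhop passing n=-5: 1722-12-30.
I use mathcell times passing x=-33, — result: -1450911/100.
I try dayspinner lunge passing n=15, → 1724-03-30.
Then mathcell times passing x=-22, and get 15960021/50.

Answer: 1724-03-30


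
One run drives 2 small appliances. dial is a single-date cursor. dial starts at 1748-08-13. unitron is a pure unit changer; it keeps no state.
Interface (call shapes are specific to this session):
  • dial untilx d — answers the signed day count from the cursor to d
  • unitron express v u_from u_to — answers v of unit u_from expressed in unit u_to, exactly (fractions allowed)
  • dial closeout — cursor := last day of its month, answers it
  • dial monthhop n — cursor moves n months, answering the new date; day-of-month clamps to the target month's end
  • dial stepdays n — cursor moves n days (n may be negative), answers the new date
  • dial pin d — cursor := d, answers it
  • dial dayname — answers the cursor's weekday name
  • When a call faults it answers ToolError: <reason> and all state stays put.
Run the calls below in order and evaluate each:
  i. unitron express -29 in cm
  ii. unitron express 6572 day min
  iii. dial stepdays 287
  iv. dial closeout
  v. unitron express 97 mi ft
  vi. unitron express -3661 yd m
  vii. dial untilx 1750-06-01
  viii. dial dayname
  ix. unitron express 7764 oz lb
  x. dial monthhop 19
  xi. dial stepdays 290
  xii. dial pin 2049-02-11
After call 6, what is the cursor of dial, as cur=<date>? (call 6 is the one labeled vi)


·→ unitron express(v: -29, u_from: in, u_to: cm)
·← -3683/50
·→ unitron express(v: 6572, u_from: day, u_to: min)
·← 9463680
·→ dial stepdays(n: 287)
·← 1749-05-27
·→ dial closeout()
·← 1749-05-31
·→ unitron express(v: 97, u_from: mi, u_to: ft)
·← 512160
·→ unitron express(v: -3661, u_from: yd, u_to: m)
·← -4184523/1250
·→ dial untilx(d: 1750-06-01)
·← 366
·→ dial dayname()
·← Saturday
·→ unitron express(v: 7764, u_from: oz, u_to: lb)
·← 1941/4
·→ dial monthhop(n: 19)
·← 1750-12-31
·→ dial stepdays(n: 290)
·← 1751-10-17
·→ dial pin(d: 2049-02-11)
·← 2049-02-11

Answer: cur=1749-05-31


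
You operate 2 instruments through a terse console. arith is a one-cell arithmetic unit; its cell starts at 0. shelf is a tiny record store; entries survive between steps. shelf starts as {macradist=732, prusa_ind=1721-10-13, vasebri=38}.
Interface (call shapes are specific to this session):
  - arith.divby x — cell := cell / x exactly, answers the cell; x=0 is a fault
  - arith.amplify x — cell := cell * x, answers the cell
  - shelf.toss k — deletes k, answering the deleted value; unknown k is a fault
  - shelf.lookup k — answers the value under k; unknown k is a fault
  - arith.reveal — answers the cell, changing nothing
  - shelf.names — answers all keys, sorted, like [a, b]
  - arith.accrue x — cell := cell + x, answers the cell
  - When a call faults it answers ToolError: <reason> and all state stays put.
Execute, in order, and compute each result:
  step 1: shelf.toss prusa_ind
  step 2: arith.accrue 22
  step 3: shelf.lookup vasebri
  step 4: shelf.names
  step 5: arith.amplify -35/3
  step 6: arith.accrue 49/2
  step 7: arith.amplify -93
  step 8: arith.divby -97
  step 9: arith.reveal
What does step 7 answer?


CALL toss[k=prusa_ind]
RET  1721-10-13
CALL accrue[x=22]
RET  22
CALL lookup[k=vasebri]
RET  38
CALL names[]
RET  [macradist, vasebri]
CALL amplify[x=-35/3]
RET  -770/3
CALL accrue[x=49/2]
RET  -1393/6
CALL amplify[x=-93]
RET  43183/2
CALL divby[x=-97]
RET  -43183/194
CALL reveal[]
RET  -43183/194

Answer: 43183/2


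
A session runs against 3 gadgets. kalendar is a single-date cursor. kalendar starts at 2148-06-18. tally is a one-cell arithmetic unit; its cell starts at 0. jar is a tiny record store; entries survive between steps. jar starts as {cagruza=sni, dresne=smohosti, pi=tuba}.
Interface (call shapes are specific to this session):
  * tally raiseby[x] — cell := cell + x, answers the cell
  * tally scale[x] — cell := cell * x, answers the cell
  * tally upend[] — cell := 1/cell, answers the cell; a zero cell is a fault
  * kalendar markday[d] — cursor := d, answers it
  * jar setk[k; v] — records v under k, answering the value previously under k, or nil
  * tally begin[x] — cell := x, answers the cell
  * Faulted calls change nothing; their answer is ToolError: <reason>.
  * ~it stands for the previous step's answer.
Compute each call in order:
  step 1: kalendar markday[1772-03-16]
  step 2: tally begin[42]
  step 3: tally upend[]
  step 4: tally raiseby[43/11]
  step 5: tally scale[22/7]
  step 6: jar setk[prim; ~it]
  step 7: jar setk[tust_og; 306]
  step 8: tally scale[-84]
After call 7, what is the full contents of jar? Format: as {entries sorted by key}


Answer: {cagruza=sni, dresne=smohosti, pi=tuba, prim=1817/147, tust_og=306}

Derivation:
==> kalendar markday(1772-03-16)
<== 1772-03-16
==> tally begin(42)
<== 42
==> tally upend()
<== 1/42
==> tally raiseby(43/11)
<== 1817/462
==> tally scale(22/7)
<== 1817/147
==> jar setk(prim, ~it)
<== nil
==> jar setk(tust_og, 306)
<== nil
==> tally scale(-84)
<== -7268/7


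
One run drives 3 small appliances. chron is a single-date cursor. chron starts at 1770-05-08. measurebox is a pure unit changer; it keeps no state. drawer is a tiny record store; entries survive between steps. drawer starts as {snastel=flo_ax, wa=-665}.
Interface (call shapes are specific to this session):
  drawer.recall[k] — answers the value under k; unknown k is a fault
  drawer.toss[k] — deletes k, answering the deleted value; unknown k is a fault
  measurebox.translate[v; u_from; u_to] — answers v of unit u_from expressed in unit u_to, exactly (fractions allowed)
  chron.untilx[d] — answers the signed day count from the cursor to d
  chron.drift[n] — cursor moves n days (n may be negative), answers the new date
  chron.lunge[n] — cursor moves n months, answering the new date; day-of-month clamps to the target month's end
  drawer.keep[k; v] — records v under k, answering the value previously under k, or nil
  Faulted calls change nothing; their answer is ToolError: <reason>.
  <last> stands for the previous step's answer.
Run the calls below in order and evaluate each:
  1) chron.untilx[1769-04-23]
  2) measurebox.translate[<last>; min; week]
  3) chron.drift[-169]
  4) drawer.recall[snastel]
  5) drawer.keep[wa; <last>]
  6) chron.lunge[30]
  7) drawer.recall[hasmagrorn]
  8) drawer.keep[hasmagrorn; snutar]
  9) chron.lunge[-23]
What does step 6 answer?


Answer: 1772-05-20

Derivation:
Now I run untilx passing d=1769-04-23, and observe -380.
I use translate passing v=<last>, u_from=min, u_to=week, yielding -19/504.
Calling drift passing n=-169, which returns 1769-11-20.
I use recall passing k=snastel, → flo_ax.
Using keep passing k=wa, v=<last>, yielding -665.
I call lunge passing n=30, yielding 1772-05-20.
Next I call recall passing k=hasmagrorn, giving ToolError: no such key hasmagrorn.
I use keep passing k=hasmagrorn, v=snutar, and get nil.
Next I call lunge passing n=-23: 1770-06-20.


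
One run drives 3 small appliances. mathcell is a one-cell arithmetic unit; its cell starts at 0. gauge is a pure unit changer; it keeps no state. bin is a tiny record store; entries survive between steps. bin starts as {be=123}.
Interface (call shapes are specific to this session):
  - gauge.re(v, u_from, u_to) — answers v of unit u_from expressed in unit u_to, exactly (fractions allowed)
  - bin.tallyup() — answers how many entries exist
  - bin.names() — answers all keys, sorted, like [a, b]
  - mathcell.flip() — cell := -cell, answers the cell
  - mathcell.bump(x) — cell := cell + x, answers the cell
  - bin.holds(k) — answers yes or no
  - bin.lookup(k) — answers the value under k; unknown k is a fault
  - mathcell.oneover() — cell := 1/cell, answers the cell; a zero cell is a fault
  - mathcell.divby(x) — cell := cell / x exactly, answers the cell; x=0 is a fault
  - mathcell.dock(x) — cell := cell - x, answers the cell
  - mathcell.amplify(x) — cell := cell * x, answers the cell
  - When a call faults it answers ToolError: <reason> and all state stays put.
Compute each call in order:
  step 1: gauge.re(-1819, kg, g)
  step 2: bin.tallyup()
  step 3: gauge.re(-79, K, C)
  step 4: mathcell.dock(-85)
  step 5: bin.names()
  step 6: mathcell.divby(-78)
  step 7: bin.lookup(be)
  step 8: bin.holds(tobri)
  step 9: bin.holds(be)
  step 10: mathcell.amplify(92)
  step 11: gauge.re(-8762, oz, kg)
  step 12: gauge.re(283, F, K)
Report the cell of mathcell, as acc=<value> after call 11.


~$ gauge.re v=-1819 u_from=kg u_to=g
  -1819000
~$ bin.tallyup
  1
~$ gauge.re v=-79 u_from=K u_to=C
  -7043/20
~$ mathcell.dock x=-85
  85
~$ bin.names
  [be]
~$ mathcell.divby x=-78
  -85/78
~$ bin.lookup k=be
  123
~$ bin.holds k=tobri
  no
~$ bin.holds k=be
  yes
~$ mathcell.amplify x=92
  -3910/39
~$ gauge.re v=-8762 u_from=oz u_to=kg
  -198718817297/800000000
~$ gauge.re v=283 u_from=F u_to=K
  74267/180

Answer: acc=-3910/39


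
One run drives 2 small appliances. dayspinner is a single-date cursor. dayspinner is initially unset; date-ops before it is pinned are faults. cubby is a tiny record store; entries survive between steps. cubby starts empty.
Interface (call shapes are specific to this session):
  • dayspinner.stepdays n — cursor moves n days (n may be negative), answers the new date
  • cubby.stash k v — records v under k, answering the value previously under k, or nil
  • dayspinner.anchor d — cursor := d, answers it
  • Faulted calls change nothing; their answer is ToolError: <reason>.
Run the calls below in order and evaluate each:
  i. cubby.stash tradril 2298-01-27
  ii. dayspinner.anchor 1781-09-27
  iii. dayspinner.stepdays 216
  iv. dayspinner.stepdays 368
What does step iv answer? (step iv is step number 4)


>>> cubby.stash k: tradril v: 2298-01-27
:: nil
>>> dayspinner.anchor d: 1781-09-27
:: 1781-09-27
>>> dayspinner.stepdays n: 216
:: 1782-05-01
>>> dayspinner.stepdays n: 368
:: 1783-05-04

Answer: 1783-05-04


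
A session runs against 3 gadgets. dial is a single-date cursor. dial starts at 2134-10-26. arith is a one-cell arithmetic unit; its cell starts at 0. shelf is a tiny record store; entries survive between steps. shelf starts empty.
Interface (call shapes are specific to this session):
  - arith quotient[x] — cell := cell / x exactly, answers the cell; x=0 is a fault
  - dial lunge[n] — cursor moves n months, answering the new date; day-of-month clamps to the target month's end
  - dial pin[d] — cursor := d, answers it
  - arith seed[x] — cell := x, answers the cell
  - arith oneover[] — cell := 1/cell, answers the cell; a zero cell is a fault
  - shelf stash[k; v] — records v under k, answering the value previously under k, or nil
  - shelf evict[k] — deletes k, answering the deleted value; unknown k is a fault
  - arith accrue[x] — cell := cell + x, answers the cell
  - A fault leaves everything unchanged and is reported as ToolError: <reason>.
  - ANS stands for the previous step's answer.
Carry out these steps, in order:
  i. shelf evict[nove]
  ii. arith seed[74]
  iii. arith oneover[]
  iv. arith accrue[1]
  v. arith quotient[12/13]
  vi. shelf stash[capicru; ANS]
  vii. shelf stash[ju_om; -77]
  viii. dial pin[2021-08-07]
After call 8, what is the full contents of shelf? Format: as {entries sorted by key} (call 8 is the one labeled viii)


Do: shelf evict[nove]
See: ToolError: no such key nove
Do: arith seed[74]
See: 74
Do: arith oneover[]
See: 1/74
Do: arith accrue[1]
See: 75/74
Do: arith quotient[12/13]
See: 325/296
Do: shelf stash[capicru; ANS]
See: nil
Do: shelf stash[ju_om; -77]
See: nil
Do: dial pin[2021-08-07]
See: 2021-08-07

Answer: {capicru=325/296, ju_om=-77}


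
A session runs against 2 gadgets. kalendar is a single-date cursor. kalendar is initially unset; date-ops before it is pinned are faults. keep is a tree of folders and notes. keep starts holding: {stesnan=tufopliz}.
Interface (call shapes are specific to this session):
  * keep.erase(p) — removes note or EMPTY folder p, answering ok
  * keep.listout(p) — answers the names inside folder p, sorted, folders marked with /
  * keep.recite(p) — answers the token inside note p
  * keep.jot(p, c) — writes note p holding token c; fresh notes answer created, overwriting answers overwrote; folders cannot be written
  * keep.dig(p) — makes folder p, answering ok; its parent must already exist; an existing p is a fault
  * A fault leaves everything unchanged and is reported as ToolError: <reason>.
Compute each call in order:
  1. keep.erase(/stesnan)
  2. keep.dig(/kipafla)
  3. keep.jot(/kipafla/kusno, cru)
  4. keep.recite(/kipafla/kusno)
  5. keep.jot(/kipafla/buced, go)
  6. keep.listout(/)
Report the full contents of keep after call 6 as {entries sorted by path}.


·→ keep.erase(p=/stesnan)
·← ok
·→ keep.dig(p=/kipafla)
·← ok
·→ keep.jot(p=/kipafla/kusno, c=cru)
·← created
·→ keep.recite(p=/kipafla/kusno)
·← cru
·→ keep.jot(p=/kipafla/buced, c=go)
·← created
·→ keep.listout(p=/)
·← [kipafla/]

Answer: {kipafla/, kipafla/buced=go, kipafla/kusno=cru}


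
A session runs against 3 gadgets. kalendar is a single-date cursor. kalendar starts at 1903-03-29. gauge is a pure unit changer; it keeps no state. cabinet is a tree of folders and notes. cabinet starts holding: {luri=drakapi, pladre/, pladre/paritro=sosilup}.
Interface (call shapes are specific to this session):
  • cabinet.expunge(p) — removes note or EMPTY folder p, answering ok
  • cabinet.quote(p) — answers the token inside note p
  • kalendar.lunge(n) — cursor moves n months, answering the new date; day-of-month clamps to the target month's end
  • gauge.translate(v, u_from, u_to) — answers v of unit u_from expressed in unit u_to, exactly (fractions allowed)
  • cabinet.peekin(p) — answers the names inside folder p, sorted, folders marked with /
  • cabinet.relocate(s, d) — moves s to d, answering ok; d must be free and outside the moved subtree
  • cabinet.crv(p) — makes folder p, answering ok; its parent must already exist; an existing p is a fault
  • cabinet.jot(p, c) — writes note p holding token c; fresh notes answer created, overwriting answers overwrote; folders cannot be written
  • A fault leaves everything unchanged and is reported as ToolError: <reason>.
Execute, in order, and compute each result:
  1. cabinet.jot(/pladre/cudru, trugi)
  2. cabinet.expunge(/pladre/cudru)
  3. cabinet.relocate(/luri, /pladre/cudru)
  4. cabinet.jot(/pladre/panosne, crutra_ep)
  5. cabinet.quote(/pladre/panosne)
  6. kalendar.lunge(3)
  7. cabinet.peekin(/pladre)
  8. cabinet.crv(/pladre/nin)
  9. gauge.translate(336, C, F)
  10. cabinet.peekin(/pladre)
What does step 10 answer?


Answer: [cudru, nin/, panosne, paritro]

Derivation:
[in] cabinet.jot p: /pladre/cudru c: trugi
:: created
[in] cabinet.expunge p: /pladre/cudru
:: ok
[in] cabinet.relocate s: /luri d: /pladre/cudru
:: ok
[in] cabinet.jot p: /pladre/panosne c: crutra_ep
:: created
[in] cabinet.quote p: /pladre/panosne
:: crutra_ep
[in] kalendar.lunge n: 3
:: 1903-06-29
[in] cabinet.peekin p: /pladre
:: [cudru, panosne, paritro]
[in] cabinet.crv p: /pladre/nin
:: ok
[in] gauge.translate v: 336 u_from: C u_to: F
:: 3184/5
[in] cabinet.peekin p: /pladre
:: [cudru, nin/, panosne, paritro]


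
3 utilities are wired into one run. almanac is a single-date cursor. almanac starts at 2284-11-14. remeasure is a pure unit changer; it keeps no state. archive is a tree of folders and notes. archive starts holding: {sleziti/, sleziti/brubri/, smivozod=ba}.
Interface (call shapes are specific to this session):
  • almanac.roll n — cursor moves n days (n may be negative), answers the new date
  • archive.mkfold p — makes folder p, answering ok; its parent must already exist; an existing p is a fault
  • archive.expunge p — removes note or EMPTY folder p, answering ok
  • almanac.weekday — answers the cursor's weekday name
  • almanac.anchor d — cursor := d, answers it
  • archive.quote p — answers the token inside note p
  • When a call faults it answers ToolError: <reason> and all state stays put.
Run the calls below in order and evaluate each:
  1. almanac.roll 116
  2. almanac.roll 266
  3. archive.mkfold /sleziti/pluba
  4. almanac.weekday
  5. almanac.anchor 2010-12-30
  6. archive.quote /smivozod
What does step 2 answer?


→ almanac.roll(n: 116)
← 2285-03-10
→ almanac.roll(n: 266)
← 2285-12-01
→ archive.mkfold(p: /sleziti/pluba)
← ok
→ almanac.weekday()
← Tuesday
→ almanac.anchor(d: 2010-12-30)
← 2010-12-30
→ archive.quote(p: /smivozod)
← ba

Answer: 2285-12-01


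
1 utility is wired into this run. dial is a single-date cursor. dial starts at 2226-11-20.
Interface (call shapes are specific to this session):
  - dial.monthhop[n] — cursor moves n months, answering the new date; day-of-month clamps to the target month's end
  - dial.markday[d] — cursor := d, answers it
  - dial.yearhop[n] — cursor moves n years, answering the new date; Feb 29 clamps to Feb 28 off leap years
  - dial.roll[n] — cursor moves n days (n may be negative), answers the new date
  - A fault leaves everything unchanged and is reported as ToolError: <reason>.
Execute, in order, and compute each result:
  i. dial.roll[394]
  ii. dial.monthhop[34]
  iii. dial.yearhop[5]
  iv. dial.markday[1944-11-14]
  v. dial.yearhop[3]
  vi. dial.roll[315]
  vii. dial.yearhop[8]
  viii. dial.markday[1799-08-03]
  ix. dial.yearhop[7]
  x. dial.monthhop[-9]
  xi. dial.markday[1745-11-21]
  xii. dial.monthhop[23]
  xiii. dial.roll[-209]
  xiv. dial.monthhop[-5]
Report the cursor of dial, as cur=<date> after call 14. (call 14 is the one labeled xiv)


Answer: cur=1746-10-26

Derivation:
[in] roll n='394'
[out] 2227-12-19
[in] monthhop n='34'
[out] 2230-10-19
[in] yearhop n='5'
[out] 2235-10-19
[in] markday d='1944-11-14'
[out] 1944-11-14
[in] yearhop n='3'
[out] 1947-11-14
[in] roll n='315'
[out] 1948-09-24
[in] yearhop n='8'
[out] 1956-09-24
[in] markday d='1799-08-03'
[out] 1799-08-03
[in] yearhop n='7'
[out] 1806-08-03
[in] monthhop n='-9'
[out] 1805-11-03
[in] markday d='1745-11-21'
[out] 1745-11-21
[in] monthhop n='23'
[out] 1747-10-21
[in] roll n='-209'
[out] 1747-03-26
[in] monthhop n='-5'
[out] 1746-10-26


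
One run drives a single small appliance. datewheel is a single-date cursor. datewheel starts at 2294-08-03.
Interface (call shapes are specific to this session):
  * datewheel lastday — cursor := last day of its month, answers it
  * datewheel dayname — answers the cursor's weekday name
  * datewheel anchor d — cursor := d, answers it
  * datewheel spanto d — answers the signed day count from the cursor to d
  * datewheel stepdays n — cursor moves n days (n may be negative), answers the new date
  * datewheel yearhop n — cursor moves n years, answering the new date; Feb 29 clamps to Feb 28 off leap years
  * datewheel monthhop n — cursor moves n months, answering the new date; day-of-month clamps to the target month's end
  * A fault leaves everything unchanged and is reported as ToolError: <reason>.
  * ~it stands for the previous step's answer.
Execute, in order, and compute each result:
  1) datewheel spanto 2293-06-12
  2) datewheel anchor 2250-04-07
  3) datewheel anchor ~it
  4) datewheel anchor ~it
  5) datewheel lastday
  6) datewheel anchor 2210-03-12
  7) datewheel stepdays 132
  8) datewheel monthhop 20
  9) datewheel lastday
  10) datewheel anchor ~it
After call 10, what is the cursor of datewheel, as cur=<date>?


Answer: cur=2212-03-31

Derivation:
// 1. datewheel spanto(d: 2293-06-12) => -417
// 2. datewheel anchor(d: 2250-04-07) => 2250-04-07
// 3. datewheel anchor(d: ~it) => 2250-04-07
// 4. datewheel anchor(d: ~it) => 2250-04-07
// 5. datewheel lastday() => 2250-04-30
// 6. datewheel anchor(d: 2210-03-12) => 2210-03-12
// 7. datewheel stepdays(n: 132) => 2210-07-22
// 8. datewheel monthhop(n: 20) => 2212-03-22
// 9. datewheel lastday() => 2212-03-31
// 10. datewheel anchor(d: ~it) => 2212-03-31


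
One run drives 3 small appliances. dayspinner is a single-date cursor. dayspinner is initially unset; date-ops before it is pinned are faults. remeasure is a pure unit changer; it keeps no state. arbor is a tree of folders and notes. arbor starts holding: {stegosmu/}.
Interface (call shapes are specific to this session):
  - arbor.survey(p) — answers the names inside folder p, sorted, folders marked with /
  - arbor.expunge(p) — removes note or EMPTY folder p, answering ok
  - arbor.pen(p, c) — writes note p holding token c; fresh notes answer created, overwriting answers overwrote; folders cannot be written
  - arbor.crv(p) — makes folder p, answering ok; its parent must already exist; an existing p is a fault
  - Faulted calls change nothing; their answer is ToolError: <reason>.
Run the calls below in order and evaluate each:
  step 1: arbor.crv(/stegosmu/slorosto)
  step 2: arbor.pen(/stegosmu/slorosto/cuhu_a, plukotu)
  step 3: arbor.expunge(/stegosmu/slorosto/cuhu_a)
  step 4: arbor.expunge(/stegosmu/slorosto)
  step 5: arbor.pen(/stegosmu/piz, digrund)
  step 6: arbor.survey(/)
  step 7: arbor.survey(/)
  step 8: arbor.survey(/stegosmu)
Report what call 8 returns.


·→ arbor.crv(p: /stegosmu/slorosto)
·← ok
·→ arbor.pen(p: /stegosmu/slorosto/cuhu_a, c: plukotu)
·← created
·→ arbor.expunge(p: /stegosmu/slorosto/cuhu_a)
·← ok
·→ arbor.expunge(p: /stegosmu/slorosto)
·← ok
·→ arbor.pen(p: /stegosmu/piz, c: digrund)
·← created
·→ arbor.survey(p: /)
·← [stegosmu/]
·→ arbor.survey(p: /)
·← [stegosmu/]
·→ arbor.survey(p: /stegosmu)
·← [piz]

Answer: [piz]


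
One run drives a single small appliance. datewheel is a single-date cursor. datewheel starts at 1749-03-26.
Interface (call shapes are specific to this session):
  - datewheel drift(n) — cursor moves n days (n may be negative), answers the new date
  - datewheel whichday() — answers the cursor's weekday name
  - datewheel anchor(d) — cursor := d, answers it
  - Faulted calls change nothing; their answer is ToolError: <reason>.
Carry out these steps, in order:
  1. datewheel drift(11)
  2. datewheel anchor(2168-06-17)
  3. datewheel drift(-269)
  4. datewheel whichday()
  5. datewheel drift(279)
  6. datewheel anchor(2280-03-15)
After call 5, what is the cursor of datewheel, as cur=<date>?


→ datewheel drift(n='11')
← 1749-04-06
→ datewheel anchor(d='2168-06-17')
← 2168-06-17
→ datewheel drift(n='-269')
← 2167-09-22
→ datewheel whichday()
← Tuesday
→ datewheel drift(n='279')
← 2168-06-27
→ datewheel anchor(d='2280-03-15')
← 2280-03-15

Answer: cur=2168-06-27


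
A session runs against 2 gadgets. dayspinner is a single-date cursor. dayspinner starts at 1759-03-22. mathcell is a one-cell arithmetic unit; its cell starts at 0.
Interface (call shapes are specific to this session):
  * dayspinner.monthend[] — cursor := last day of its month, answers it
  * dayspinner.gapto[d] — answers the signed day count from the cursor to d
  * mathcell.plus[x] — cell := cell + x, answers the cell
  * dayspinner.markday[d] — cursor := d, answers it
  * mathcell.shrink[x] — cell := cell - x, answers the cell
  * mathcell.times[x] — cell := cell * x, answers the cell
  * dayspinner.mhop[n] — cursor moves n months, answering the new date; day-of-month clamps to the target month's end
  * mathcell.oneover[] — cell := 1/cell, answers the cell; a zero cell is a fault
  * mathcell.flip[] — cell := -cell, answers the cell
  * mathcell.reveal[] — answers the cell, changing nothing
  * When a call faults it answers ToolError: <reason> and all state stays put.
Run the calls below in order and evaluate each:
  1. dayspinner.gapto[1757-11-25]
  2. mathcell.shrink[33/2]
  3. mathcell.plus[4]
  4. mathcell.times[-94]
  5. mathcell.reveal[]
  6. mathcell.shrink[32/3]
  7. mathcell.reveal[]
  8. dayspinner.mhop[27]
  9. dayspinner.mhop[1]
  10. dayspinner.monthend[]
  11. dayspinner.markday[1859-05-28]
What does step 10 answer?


Answer: 1761-07-31

Derivation:
% gapto d=1757-11-25
:: -482
% shrink x=33/2
:: -33/2
% plus x=4
:: -25/2
% times x=-94
:: 1175
% reveal
:: 1175
% shrink x=32/3
:: 3493/3
% reveal
:: 3493/3
% mhop n=27
:: 1761-06-22
% mhop n=1
:: 1761-07-22
% monthend
:: 1761-07-31
% markday d=1859-05-28
:: 1859-05-28


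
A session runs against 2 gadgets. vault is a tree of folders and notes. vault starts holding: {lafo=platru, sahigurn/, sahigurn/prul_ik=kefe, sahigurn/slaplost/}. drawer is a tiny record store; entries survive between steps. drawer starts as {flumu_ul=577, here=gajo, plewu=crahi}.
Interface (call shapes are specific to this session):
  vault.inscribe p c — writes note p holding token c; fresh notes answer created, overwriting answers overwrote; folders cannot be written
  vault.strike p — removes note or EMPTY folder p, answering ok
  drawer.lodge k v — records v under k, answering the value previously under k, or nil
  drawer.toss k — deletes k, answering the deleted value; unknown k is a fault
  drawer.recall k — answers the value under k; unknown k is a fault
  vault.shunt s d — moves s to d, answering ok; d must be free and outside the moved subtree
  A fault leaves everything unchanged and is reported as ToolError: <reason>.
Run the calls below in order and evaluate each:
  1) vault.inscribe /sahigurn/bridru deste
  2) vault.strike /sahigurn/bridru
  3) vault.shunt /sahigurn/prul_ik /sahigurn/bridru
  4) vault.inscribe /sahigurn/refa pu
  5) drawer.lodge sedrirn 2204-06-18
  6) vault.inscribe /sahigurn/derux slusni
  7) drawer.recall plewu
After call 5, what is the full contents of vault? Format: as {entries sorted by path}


-> vault.inscribe(p: /sahigurn/bridru, c: deste)
<- created
-> vault.strike(p: /sahigurn/bridru)
<- ok
-> vault.shunt(s: /sahigurn/prul_ik, d: /sahigurn/bridru)
<- ok
-> vault.inscribe(p: /sahigurn/refa, c: pu)
<- created
-> drawer.lodge(k: sedrirn, v: 2204-06-18)
<- nil
-> vault.inscribe(p: /sahigurn/derux, c: slusni)
<- created
-> drawer.recall(k: plewu)
<- crahi

Answer: {lafo=platru, sahigurn/, sahigurn/bridru=kefe, sahigurn/refa=pu, sahigurn/slaplost/}


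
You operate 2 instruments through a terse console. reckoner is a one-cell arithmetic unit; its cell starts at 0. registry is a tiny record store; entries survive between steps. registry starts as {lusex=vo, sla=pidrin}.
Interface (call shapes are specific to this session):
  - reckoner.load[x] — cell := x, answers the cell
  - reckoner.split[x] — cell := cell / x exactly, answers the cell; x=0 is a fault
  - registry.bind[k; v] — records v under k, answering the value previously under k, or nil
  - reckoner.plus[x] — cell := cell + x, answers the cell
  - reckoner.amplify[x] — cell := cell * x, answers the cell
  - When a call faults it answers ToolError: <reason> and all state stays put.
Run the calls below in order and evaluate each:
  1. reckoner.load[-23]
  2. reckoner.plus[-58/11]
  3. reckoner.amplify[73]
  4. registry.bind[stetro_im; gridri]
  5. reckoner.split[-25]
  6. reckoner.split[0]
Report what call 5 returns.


>> load(-23)
<< -23
>> plus(-58/11)
<< -311/11
>> amplify(73)
<< -22703/11
>> bind(stetro_im, gridri)
<< nil
>> split(-25)
<< 22703/275
>> split(0)
<< ToolError: division by zero

Answer: 22703/275


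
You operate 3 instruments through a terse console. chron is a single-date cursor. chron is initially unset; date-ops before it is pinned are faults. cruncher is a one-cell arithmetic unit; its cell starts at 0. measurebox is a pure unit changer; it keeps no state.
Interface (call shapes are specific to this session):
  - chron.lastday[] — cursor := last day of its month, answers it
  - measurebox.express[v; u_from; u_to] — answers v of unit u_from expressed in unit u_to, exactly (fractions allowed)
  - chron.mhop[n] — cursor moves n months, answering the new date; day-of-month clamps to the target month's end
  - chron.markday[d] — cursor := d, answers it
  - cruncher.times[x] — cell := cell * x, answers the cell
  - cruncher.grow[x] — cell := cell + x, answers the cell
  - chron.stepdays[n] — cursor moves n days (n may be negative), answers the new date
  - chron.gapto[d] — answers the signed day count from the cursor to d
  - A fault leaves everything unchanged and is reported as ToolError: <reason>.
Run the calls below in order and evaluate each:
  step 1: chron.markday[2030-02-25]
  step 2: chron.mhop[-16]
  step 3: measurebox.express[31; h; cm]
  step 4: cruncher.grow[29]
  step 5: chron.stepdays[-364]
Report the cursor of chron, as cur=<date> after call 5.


Answer: cur=2027-10-27

Derivation:
% 1. markday(d: 2030-02-25) -> 2030-02-25
% 2. mhop(n: -16) -> 2028-10-25
% 3. express(v: 31, u_from: h, u_to: cm) -> ToolError: incompatible units
% 4. grow(x: 29) -> 29
% 5. stepdays(n: -364) -> 2027-10-27


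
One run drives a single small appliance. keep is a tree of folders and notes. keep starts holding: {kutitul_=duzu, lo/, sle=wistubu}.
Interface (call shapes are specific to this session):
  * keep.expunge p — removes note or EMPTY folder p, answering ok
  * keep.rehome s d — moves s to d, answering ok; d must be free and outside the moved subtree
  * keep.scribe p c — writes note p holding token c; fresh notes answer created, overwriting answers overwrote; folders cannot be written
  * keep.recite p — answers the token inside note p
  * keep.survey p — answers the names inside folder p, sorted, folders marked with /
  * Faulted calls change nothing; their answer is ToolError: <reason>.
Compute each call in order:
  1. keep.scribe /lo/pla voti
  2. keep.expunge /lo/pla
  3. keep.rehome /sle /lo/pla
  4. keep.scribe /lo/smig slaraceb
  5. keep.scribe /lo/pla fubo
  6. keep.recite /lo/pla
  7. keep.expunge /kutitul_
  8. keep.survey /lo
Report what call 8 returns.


Step: scribe[p: /lo/pla; c: voti]
Result: created
Step: expunge[p: /lo/pla]
Result: ok
Step: rehome[s: /sle; d: /lo/pla]
Result: ok
Step: scribe[p: /lo/smig; c: slaraceb]
Result: created
Step: scribe[p: /lo/pla; c: fubo]
Result: overwrote
Step: recite[p: /lo/pla]
Result: fubo
Step: expunge[p: /kutitul_]
Result: ok
Step: survey[p: /lo]
Result: [pla, smig]

Answer: [pla, smig]


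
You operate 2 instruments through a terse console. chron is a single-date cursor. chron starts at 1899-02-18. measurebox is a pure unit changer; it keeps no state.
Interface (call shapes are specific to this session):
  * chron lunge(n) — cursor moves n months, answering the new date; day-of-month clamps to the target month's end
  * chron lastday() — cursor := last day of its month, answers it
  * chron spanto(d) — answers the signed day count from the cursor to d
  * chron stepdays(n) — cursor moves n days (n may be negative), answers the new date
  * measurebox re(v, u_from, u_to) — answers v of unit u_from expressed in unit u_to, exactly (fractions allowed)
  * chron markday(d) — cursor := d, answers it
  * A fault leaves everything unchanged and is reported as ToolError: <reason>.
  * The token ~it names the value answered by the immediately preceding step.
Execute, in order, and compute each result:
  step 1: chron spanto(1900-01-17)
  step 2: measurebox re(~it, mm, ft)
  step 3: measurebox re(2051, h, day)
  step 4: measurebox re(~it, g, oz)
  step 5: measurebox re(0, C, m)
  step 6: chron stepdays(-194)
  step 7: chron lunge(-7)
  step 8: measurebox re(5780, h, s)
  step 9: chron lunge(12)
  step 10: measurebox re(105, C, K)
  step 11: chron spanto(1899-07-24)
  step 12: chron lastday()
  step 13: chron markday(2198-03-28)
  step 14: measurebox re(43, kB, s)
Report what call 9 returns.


Answer: 1899-01-08

Derivation:
>>> chron spanto d: 1900-01-17
:: 333
>>> measurebox re v: ~it u_from: mm u_to: ft
:: 555/508
>>> measurebox re v: 2051 u_from: h u_to: day
:: 2051/24
>>> measurebox re v: ~it u_from: g u_to: oz
:: 58600000/19439673
>>> measurebox re v: 0 u_from: C u_to: m
:: ToolError: incompatible units
>>> chron stepdays n: -194
:: 1898-08-08
>>> chron lunge n: -7
:: 1898-01-08
>>> measurebox re v: 5780 u_from: h u_to: s
:: 20808000
>>> chron lunge n: 12
:: 1899-01-08
>>> measurebox re v: 105 u_from: C u_to: K
:: 7563/20
>>> chron spanto d: 1899-07-24
:: 197
>>> chron lastday
:: 1899-01-31
>>> chron markday d: 2198-03-28
:: 2198-03-28
>>> measurebox re v: 43 u_from: kB u_to: s
:: ToolError: incompatible units


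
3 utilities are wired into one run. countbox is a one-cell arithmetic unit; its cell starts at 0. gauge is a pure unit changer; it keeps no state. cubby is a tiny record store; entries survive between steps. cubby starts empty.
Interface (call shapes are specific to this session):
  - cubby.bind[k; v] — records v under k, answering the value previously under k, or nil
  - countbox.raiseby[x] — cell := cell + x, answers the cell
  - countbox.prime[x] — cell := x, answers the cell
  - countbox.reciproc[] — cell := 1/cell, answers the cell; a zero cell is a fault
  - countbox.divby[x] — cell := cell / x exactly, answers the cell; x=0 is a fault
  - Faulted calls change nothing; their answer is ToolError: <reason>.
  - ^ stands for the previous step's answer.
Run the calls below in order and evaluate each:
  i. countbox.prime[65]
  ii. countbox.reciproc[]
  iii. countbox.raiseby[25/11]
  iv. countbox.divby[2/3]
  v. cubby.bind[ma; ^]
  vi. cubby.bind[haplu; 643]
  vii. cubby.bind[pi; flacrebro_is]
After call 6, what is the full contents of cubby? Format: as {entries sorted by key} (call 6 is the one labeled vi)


Using countbox.prime using x→65: 65.
I try countbox.reciproc(), giving 1/65.
Next I call countbox.raiseby using x→25/11, — result: 1636/715.
I invoke countbox.divby using x→2/3, giving 2454/715.
Then cubby.bind using k→ma, v→^, yielding nil.
Invoking cubby.bind using k→haplu, v→643, which returns nil.
Using cubby.bind using k→pi, v→flacrebro_is: nil.

Answer: {haplu=643, ma=2454/715}


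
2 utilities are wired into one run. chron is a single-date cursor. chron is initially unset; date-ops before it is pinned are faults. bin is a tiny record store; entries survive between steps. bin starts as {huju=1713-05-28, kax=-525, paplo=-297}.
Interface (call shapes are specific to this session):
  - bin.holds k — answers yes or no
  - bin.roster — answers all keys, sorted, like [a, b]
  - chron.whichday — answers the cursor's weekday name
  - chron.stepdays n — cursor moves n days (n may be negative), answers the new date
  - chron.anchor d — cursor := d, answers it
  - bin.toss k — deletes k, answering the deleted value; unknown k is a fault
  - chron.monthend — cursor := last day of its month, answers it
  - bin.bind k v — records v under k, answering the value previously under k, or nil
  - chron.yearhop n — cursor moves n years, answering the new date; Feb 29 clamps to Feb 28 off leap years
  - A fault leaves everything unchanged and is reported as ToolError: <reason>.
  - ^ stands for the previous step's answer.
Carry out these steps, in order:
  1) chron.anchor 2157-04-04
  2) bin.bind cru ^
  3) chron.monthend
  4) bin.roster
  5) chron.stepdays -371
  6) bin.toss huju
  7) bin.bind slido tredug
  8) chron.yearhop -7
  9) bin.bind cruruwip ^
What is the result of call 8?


~$ chron.anchor d→2157-04-04
  2157-04-04
~$ bin.bind k→cru v→^
  nil
~$ chron.monthend
  2157-04-30
~$ bin.roster
  [cru, huju, kax, paplo]
~$ chron.stepdays n→-371
  2156-04-24
~$ bin.toss k→huju
  1713-05-28
~$ bin.bind k→slido v→tredug
  nil
~$ chron.yearhop n→-7
  2149-04-24
~$ bin.bind k→cruruwip v→^
  nil

Answer: 2149-04-24
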